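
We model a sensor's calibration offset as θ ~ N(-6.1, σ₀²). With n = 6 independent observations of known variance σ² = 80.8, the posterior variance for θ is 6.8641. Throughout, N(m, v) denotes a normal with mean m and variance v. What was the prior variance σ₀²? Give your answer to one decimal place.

Posterior precision equals prior precision plus data precision: 1/σ_n² = 1/σ₀² + n/σ².
So 1/σ₀² = 1/6.8641 − 6/80.8 = 0.145686 − 0.074257 = 0.071429.
Hence σ₀² = 1/0.071429 ≈ 14.0.

σ₀² = 14.0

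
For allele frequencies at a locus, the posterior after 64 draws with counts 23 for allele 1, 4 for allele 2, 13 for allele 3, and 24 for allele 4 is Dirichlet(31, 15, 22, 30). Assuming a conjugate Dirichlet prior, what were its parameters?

For a Dirichlet(α) prior with multinomial counts c, the posterior is Dirichlet(α + c) componentwise.
Subtract each count from the matching posterior parameter: 31−23=8, 15−4=11, 22−13=9, 30−24=6.

Dirichlet(8, 11, 9, 6)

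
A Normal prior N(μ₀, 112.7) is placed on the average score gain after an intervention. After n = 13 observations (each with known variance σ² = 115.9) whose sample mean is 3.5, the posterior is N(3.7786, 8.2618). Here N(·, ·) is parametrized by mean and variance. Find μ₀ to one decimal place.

With known observation variance, the Normal–Normal posterior has precision τ_n = τ₀ + n/σ² and mean μ_n = (τ₀μ₀ + (n/σ²)x̄)/τ_n.
Here τ₀ = 1/112.7 = 0.008873 and τ_data = 13/115.9 = 0.112166, so τ_n = 0.121039.
Rearranging for μ₀: μ₀ = (μ_n·τ_n − τ_data·x̄)/τ₀ = (3.7786·0.121039 − 0.112166·3.5) / 0.008873 = 0.064777/0.008873 ≈ 7.3.

μ₀ = 7.3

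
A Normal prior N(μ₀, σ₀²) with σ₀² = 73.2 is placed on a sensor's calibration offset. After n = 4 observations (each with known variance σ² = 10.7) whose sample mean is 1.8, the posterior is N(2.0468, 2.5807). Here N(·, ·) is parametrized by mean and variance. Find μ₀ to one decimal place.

μ₀ = 8.8

The posterior mean is a precision-weighted average: μ_n = (τ₀μ₀ + τ_data·x̄)/(τ₀+τ_data), with τ₀=1/σ₀² and τ_data=n/σ².
Here τ₀ = 1/73.2 = 0.013661 and τ_data = 4/10.7 = 0.373832, so τ_n = 0.387493.
Rearranging for μ₀: μ₀ = (μ_n·τ_n − τ_data·x̄)/τ₀ = (2.0468·0.387493 − 0.373832·1.8) / 0.013661 = 0.120223/0.013661 ≈ 8.8.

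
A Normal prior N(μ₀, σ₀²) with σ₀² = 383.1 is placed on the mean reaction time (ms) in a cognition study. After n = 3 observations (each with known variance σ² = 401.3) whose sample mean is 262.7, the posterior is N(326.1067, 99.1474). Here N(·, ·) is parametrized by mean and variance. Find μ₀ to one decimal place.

μ₀ = 507.7

The posterior mean is a precision-weighted average: μ_n = (τ₀μ₀ + τ_data·x̄)/(τ₀+τ_data), with τ₀=1/σ₀² and τ_data=n/σ².
Here τ₀ = 1/383.1 = 0.002610 and τ_data = 3/401.3 = 0.007476, so τ_n = 0.010086.
Rearranging for μ₀: μ₀ = (μ_n·τ_n − τ_data·x̄)/τ₀ = (326.1067·0.010086 − 0.007476·262.7) / 0.002610 = 1.325167/0.002610 ≈ 507.7.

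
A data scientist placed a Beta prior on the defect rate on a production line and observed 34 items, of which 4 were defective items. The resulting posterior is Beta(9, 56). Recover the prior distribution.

Under Beta–binomial conjugacy the posterior parameters are (α+s, β+f).
Subtract the data counts: 9−4=5, 56−30=26.

Beta(5, 26)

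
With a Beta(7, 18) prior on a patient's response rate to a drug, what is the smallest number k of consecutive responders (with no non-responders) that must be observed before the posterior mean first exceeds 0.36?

After k responders and 0 non-responders the posterior is Beta(7+k, 18), with mean (7+k)/(7+18+k).
Set (7+k)/(25+k) > 0.36 and solve: k > (0.36·25 − 7)/(1 − 0.36) = 3.125.
The smallest integer exceeding 3.125 is 4, and checking k=4: (11)/(29) = 0.3793 > 0.36.

k = 4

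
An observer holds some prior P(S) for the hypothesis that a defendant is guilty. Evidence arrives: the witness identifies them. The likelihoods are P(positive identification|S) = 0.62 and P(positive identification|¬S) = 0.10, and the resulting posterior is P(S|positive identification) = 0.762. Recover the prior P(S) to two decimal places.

P(S) = 0.34

In odds form, posterior odds = prior odds × likelihood ratio, so prior odds = posterior odds ÷ LR.
Posterior odds = 0.762/(1−0.762) = 3.2017. LR = 0.62/0.10 = 6.2000.
Prior odds = 3.2017/6.2000 = 0.5164, so P(S) = 0.5164/(1+0.5164) ≈ 0.34.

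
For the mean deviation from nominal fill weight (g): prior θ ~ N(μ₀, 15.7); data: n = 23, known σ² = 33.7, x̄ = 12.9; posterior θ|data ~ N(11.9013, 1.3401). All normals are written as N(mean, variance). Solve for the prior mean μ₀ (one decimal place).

μ₀ = 1.2

With known observation variance, the Normal–Normal posterior has precision τ_n = τ₀ + n/σ² and mean μ_n = (τ₀μ₀ + (n/σ²)x̄)/τ_n.
Here τ₀ = 1/15.7 = 0.063694 and τ_data = 23/33.7 = 0.682493, so τ_n = 0.746187.
Rearranging for μ₀: μ₀ = (μ_n·τ_n − τ_data·x̄)/τ₀ = (11.9013·0.746187 − 0.682493·12.9) / 0.063694 = 0.076436/0.063694 ≈ 1.2.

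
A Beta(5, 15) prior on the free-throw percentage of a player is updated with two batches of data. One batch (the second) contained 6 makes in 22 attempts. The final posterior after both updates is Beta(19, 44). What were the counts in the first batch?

8 makes and 13 misses

Sequential conjugate updates are equivalent to a single update on the pooled data, so total successes = posterior α − prior α and total failures = posterior β − prior β.
Total across both batches: 19−5=14 makes, 44−15=29 misses.
Subtract the second batch: 14−6=8 makes and 29−16=13 misses.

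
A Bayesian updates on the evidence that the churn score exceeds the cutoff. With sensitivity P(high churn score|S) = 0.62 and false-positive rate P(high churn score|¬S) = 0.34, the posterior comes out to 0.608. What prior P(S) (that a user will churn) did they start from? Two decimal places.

Bayes' rule in odds form gives O(S|E) = O(S)·[P(E|S)/P(E|¬S)], hence O(S) = O(S|E)/LR.
Posterior odds = 0.608/(1−0.608) = 1.5510. LR = 0.62/0.34 = 1.8235.
Prior odds = 1.5510/1.8235 = 0.8506, so P(S) = 0.8506/(1+0.8506) ≈ 0.46.

P(S) = 0.46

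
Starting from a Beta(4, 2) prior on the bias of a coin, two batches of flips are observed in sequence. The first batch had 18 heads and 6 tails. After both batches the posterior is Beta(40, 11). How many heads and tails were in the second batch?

18 heads and 3 tails

Sequential conjugate updates are equivalent to a single update on the pooled data, so total successes = posterior α − prior α and total failures = posterior β − prior β.
Total across both batches: 40−4=36 heads, 11−2=9 tails.
Subtract the first batch: 36−18=18 heads and 9−6=3 tails.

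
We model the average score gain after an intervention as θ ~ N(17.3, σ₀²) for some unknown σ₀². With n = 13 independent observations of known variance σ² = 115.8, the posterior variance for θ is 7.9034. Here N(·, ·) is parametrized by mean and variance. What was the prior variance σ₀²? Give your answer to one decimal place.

For the Normal–Normal model with known σ², precisions add: τ_n = τ₀ + n/σ².
So 1/σ₀² = 1/7.9034 − 13/115.8 = 0.126528 − 0.112263 = 0.014265.
Hence σ₀² = 1/0.014265 ≈ 70.1.

σ₀² = 70.1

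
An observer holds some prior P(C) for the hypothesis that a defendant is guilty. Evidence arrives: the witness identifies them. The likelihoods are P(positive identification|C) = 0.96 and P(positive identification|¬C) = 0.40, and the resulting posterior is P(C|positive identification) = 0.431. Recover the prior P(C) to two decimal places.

P(C) = 0.24

Bayes' rule in odds form gives O(C|E) = O(C)·[P(E|C)/P(E|¬C)], hence O(C) = O(C|E)/LR.
Posterior odds = 0.431/(1−0.431) = 0.7575. LR = 0.96/0.40 = 2.4000.
Prior odds = 0.7575/2.4000 = 0.3156, so P(C) = 0.3156/(1+0.3156) ≈ 0.24.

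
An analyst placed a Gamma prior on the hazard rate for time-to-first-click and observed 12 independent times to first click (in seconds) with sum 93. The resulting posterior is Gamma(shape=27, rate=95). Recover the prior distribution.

For an exponential likelihood with a Gamma(α, β) prior on the rate, n observations with total T give posterior Gamma(α+n, β+T).
So α = 27 − 12 = 15 and β = 95 − 93 = 2.

Gamma(shape=15, rate=2)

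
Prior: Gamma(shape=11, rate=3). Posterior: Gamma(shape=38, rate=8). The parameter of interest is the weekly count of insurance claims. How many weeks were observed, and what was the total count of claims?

n = 5 weeks with total 27 claims

Gamma–Poisson conjugacy: posterior shape = α + Σxᵢ, posterior rate = β + n.
Matching: Σxᵢ = 38 − 11 = 27 and n = 8 − 3 = 5.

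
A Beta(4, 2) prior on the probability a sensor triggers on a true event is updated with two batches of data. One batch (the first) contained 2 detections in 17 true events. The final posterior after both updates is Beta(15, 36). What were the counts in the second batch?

Because Beta–binomial updating is additive in the counts, the combined data contributed (α_post−α_prior, β_post−β_prior) successes and failures.
Total across both batches: 15−4=11 detections, 36−2=34 misses.
Subtract the first batch: 11−2=9 detections and 34−15=19 misses.

9 detections and 19 misses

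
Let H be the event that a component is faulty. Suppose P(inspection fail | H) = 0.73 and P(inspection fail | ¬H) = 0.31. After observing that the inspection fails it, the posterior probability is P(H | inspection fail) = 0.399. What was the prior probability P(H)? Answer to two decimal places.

P(H) = 0.22

Bayes' rule in odds form gives O(H|E) = O(H)·[P(E|H)/P(E|¬H)], hence O(H) = O(H|E)/LR.
Posterior odds = 0.399/(1−0.399) = 0.6639. LR = 0.73/0.31 = 2.3548.
Prior odds = 0.6639/2.3548 = 0.2819, so P(H) = 0.2819/(1+0.2819) ≈ 0.22.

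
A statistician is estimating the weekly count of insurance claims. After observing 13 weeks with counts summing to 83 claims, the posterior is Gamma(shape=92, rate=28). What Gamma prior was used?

Gamma(shape=9, rate=15)

A Gamma(α, β) prior (rate parametrization) on a Poisson rate with n observations summing to S gives posterior Gamma(α+S, β+n).
So α = 92 − 83 = 9 and β = 28 − 13 = 15.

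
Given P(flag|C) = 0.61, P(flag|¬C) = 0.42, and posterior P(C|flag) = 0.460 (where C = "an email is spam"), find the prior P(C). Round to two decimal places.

P(C) = 0.37

In odds form, posterior odds = prior odds × likelihood ratio, so prior odds = posterior odds ÷ LR.
Posterior odds = 0.460/(1−0.460) = 0.8519. LR = 0.61/0.42 = 1.4524.
Prior odds = 0.8519/1.4524 = 0.5865, so P(C) = 0.5865/(1+0.5865) ≈ 0.37.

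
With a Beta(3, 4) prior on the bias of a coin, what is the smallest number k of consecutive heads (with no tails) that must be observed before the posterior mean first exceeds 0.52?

After k heads and 0 tails the posterior is Beta(3+k, 4), with mean (3+k)/(3+4+k).
Set (3+k)/(7+k) > 0.52 and solve: k > (0.52·7 − 3)/(1 − 0.52) = 1.333.
The smallest integer exceeding 1.333 is 2.

k = 2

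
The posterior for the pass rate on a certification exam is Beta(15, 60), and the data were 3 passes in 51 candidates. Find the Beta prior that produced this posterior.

Beta(12, 12)

Beta is conjugate to the binomial likelihood: posterior = Beta(a+s, b+f).
So a = 15 − 3 = 12 and b = 60 − 48 = 12.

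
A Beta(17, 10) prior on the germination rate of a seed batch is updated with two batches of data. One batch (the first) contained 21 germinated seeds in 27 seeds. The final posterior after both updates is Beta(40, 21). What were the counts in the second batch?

2 germinated seeds and 5 non-germinating seeds

Because Beta–binomial updating is additive in the counts, the combined data contributed (α_post−α_prior, β_post−β_prior) successes and failures.
Total across both batches: 40−17=23 germinated seeds, 21−10=11 non-germinating seeds.
Subtract the first batch: 23−21=2 germinated seeds and 11−6=5 non-germinating seeds.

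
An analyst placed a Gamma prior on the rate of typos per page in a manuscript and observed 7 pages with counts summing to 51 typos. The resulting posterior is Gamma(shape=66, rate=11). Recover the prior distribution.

Gamma(shape=15, rate=4)

Gamma–Poisson conjugacy: posterior shape = α + Σxᵢ, posterior rate = β + n.
So α = 66 − 51 = 15 and β = 11 − 7 = 4.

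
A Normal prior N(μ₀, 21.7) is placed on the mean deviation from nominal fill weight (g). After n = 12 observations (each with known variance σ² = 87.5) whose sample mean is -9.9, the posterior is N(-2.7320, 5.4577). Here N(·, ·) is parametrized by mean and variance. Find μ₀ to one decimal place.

With known observation variance, the Normal–Normal posterior has precision τ_n = τ₀ + n/σ² and mean μ_n = (τ₀μ₀ + (n/σ²)x̄)/τ_n.
Here τ₀ = 1/21.7 = 0.046083 and τ_data = 12/87.5 = 0.137143, so τ_n = 0.183226.
Rearranging for μ₀: μ₀ = (μ_n·τ_n − τ_data·x̄)/τ₀ = (-2.7320·0.183226 − 0.137143·-9.9) / 0.046083 = 0.857142/0.046083 ≈ 18.6.

μ₀ = 18.6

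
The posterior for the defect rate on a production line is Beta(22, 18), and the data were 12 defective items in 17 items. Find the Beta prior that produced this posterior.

A Beta(a, b) prior with s successes and f failures in binomial data gives a Beta(a+s, b+f) posterior.
So a = 22 − 12 = 10 and b = 18 − 5 = 13.

Beta(10, 13)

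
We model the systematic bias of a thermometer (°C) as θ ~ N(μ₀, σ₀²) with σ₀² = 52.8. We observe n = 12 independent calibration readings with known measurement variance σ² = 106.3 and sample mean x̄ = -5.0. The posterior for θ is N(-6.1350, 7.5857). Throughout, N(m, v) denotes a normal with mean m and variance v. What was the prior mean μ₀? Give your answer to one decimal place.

μ₀ = -12.9

The posterior mean is a precision-weighted average: μ_n = (τ₀μ₀ + τ_data·x̄)/(τ₀+τ_data), with τ₀=1/σ₀² and τ_data=n/σ².
Here τ₀ = 1/52.8 = 0.018939 and τ_data = 12/106.3 = 0.112888, so τ_n = 0.131827.
Rearranging for μ₀: μ₀ = (μ_n·τ_n − τ_data·x̄)/τ₀ = (-6.1350·0.131827 − 0.112888·-5.0) / 0.018939 = -0.244319/0.018939 ≈ -12.9.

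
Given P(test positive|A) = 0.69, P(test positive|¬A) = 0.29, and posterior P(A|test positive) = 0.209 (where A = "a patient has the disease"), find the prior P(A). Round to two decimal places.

In odds form, posterior odds = prior odds × likelihood ratio, so prior odds = posterior odds ÷ LR.
Posterior odds = 0.209/(1−0.209) = 0.2642. LR = 0.69/0.29 = 2.3793.
Prior odds = 0.2642/2.3793 = 0.1110, so P(A) = 0.1110/(1+0.1110) ≈ 0.10.

P(A) = 0.10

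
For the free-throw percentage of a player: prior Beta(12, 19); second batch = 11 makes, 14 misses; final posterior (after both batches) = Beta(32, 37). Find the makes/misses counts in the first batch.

9 makes and 4 misses

Sequential conjugate updates are equivalent to a single update on the pooled data, so total successes = posterior α − prior α and total failures = posterior β − prior β.
Total across both batches: 32−12=20 makes, 37−19=18 misses.
Subtract the second batch: 20−11=9 makes and 18−14=4 misses.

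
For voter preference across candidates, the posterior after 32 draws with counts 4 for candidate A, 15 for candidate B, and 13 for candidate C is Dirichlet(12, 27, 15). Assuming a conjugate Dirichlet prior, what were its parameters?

Dirichlet(8, 12, 2)

For a Dirichlet(α) prior with multinomial counts c, the posterior is Dirichlet(α + c) componentwise.
Subtract each count from the matching posterior parameter: 12−4=8, 27−15=12, 15−13=2.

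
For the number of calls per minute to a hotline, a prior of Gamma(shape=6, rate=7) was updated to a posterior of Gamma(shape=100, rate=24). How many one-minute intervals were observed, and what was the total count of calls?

n = 17 one-minute intervals with total 94 calls

Gamma–Poisson conjugacy: posterior shape = α + Σxᵢ, posterior rate = β + n.
Matching: Σxᵢ = 100 − 6 = 94 and n = 24 − 7 = 17.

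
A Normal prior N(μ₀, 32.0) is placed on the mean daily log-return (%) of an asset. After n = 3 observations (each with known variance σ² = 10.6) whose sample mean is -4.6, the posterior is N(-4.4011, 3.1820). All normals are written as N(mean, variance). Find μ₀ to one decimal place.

μ₀ = -2.6

The posterior mean is a precision-weighted average: μ_n = (τ₀μ₀ + τ_data·x̄)/(τ₀+τ_data), with τ₀=1/σ₀² and τ_data=n/σ².
Here τ₀ = 1/32.0 = 0.031250 and τ_data = 3/10.6 = 0.283019, so τ_n = 0.314269.
Rearranging for μ₀: μ₀ = (μ_n·τ_n − τ_data·x̄)/τ₀ = (-4.4011·0.314269 − 0.283019·-4.6) / 0.031250 = -0.081242/0.031250 ≈ -2.6.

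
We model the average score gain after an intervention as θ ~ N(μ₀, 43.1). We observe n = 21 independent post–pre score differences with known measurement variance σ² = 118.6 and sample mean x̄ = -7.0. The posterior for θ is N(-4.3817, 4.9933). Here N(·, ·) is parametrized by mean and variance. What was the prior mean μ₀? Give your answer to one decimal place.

μ₀ = 15.6

With known observation variance, the Normal–Normal posterior has precision τ_n = τ₀ + n/σ² and mean μ_n = (τ₀μ₀ + (n/σ²)x̄)/τ_n.
Here τ₀ = 1/43.1 = 0.023202 and τ_data = 21/118.6 = 0.177066, so τ_n = 0.200268.
Rearranging for μ₀: μ₀ = (μ_n·τ_n − τ_data·x̄)/τ₀ = (-4.3817·0.200268 − 0.177066·-7.0) / 0.023202 = 0.361948/0.023202 ≈ 15.6.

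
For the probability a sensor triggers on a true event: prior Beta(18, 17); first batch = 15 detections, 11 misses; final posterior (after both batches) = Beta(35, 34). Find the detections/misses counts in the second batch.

2 detections and 6 misses

Sequential conjugate updates are equivalent to a single update on the pooled data, so total successes = posterior α − prior α and total failures = posterior β − prior β.
Total across both batches: 35−18=17 detections, 34−17=17 misses.
Subtract the first batch: 17−15=2 detections and 17−11=6 misses.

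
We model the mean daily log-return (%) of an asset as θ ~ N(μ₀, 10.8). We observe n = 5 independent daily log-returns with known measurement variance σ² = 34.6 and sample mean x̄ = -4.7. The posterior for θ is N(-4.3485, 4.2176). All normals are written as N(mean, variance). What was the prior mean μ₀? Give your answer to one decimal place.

With known observation variance, the Normal–Normal posterior has precision τ_n = τ₀ + n/σ² and mean μ_n = (τ₀μ₀ + (n/σ²)x̄)/τ_n.
Here τ₀ = 1/10.8 = 0.092593 and τ_data = 5/34.6 = 0.144509, so τ_n = 0.237102.
Rearranging for μ₀: μ₀ = (μ_n·τ_n − τ_data·x̄)/τ₀ = (-4.3485·0.237102 − 0.144509·-4.7) / 0.092593 = -0.351846/0.092593 ≈ -3.8.

μ₀ = -3.8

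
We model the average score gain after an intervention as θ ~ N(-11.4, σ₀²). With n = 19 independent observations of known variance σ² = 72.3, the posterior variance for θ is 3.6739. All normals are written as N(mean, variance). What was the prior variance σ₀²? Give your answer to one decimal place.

For the Normal–Normal model with known σ², precisions add: τ_n = τ₀ + n/σ².
So 1/σ₀² = 1/3.6739 − 19/72.3 = 0.272190 − 0.262794 = 0.009396.
Hence σ₀² = 1/0.009396 ≈ 106.4.

σ₀² = 106.4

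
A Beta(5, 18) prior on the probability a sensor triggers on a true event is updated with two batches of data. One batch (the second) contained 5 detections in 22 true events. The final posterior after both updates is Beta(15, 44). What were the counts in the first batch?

5 detections and 9 misses

Sequential conjugate updates are equivalent to a single update on the pooled data, so total successes = posterior α − prior α and total failures = posterior β − prior β.
Total across both batches: 15−5=10 detections, 44−18=26 misses.
Subtract the second batch: 10−5=5 detections and 26−17=9 misses.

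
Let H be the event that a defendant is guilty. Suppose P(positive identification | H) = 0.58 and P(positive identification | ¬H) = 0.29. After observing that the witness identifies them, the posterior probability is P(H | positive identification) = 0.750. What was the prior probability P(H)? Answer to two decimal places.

In odds form, posterior odds = prior odds × likelihood ratio, so prior odds = posterior odds ÷ LR.
Posterior odds = 0.750/(1−0.750) = 3.0000. LR = 0.58/0.29 = 2.0000.
Prior odds = 3.0000/2.0000 = 1.5000, so P(H) = 1.5000/(1+1.5000) ≈ 0.60.

P(H) = 0.60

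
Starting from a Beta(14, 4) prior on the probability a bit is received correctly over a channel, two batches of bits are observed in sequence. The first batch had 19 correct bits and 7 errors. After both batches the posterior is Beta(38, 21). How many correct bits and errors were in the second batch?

Because Beta–binomial updating is additive in the counts, the combined data contributed (α_post−α_prior, β_post−β_prior) successes and failures.
Total across both batches: 38−14=24 correct bits, 21−4=17 errors.
Subtract the first batch: 24−19=5 correct bits and 17−7=10 errors.

5 correct bits and 10 errors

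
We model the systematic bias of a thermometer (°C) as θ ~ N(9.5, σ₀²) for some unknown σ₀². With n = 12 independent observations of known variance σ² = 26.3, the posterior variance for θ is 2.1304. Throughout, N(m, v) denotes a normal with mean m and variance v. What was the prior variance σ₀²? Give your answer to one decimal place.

Posterior precision equals prior precision plus data precision: 1/σ_n² = 1/σ₀² + n/σ².
So 1/σ₀² = 1/2.1304 − 12/26.3 = 0.469395 − 0.456274 = 0.013121.
Hence σ₀² = 1/0.013121 ≈ 76.2.

σ₀² = 76.2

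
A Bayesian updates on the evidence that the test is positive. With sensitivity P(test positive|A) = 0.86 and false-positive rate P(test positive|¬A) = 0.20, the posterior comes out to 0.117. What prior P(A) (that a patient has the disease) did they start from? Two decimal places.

Bayes' rule in odds form gives O(A|E) = O(A)·[P(E|A)/P(E|¬A)], hence O(A) = O(A|E)/LR.
Posterior odds = 0.117/(1−0.117) = 0.1325. LR = 0.86/0.20 = 4.3000.
Prior odds = 0.1325/4.3000 = 0.0308, so P(A) = 0.0308/(1+0.0308) ≈ 0.03.

P(A) = 0.03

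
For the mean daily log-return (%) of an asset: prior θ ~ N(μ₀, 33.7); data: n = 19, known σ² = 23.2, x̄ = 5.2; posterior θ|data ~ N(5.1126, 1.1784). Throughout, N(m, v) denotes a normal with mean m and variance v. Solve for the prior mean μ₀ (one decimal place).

μ₀ = 2.7

The posterior mean is a precision-weighted average: μ_n = (τ₀μ₀ + τ_data·x̄)/(τ₀+τ_data), with τ₀=1/σ₀² and τ_data=n/σ².
Here τ₀ = 1/33.7 = 0.029674 and τ_data = 19/23.2 = 0.818966, so τ_n = 0.848640.
Rearranging for μ₀: μ₀ = (μ_n·τ_n − τ_data·x̄)/τ₀ = (5.1126·0.848640 − 0.818966·5.2) / 0.029674 = 0.080134/0.029674 ≈ 2.7.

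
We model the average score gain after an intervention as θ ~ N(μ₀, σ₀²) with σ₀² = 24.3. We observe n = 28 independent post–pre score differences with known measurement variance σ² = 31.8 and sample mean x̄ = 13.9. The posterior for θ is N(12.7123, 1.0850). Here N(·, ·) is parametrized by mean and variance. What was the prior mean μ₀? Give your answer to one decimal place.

μ₀ = -12.7

With known observation variance, the Normal–Normal posterior has precision τ_n = τ₀ + n/σ² and mean μ_n = (τ₀μ₀ + (n/σ²)x̄)/τ_n.
Here τ₀ = 1/24.3 = 0.041152 and τ_data = 28/31.8 = 0.880503, so τ_n = 0.921655.
Rearranging for μ₀: μ₀ = (μ_n·τ_n − τ_data·x̄)/τ₀ = (12.7123·0.921655 − 0.880503·13.9) / 0.041152 = -0.522637/0.041152 ≈ -12.7.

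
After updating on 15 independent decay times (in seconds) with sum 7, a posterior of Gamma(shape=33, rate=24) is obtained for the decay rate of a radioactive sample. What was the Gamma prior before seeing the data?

Gamma–exponential conjugacy: posterior shape = α + n, posterior rate = β + Σtᵢ.
So α = 33 − 15 = 18 and β = 24 − 7 = 17.

Gamma(shape=18, rate=17)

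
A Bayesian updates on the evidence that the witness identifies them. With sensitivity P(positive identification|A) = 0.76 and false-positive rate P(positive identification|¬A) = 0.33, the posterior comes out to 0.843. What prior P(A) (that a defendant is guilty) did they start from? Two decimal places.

In odds form, posterior odds = prior odds × likelihood ratio, so prior odds = posterior odds ÷ LR.
Posterior odds = 0.843/(1−0.843) = 5.3694. LR = 0.76/0.33 = 2.3030.
Prior odds = 5.3694/2.3030 = 2.3315, so P(A) = 2.3315/(1+2.3315) ≈ 0.70.

P(A) = 0.70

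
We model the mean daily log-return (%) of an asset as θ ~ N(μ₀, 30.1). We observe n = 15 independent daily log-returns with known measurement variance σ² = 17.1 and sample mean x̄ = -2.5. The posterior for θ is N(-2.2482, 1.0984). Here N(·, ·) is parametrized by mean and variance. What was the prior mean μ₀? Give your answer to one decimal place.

With known observation variance, the Normal–Normal posterior has precision τ_n = τ₀ + n/σ² and mean μ_n = (τ₀μ₀ + (n/σ²)x̄)/τ_n.
Here τ₀ = 1/30.1 = 0.033223 and τ_data = 15/17.1 = 0.877193, so τ_n = 0.910416.
Rearranging for μ₀: μ₀ = (μ_n·τ_n − τ_data·x̄)/τ₀ = (-2.2482·0.910416 − 0.877193·-2.5) / 0.033223 = 0.146185/0.033223 ≈ 4.4.

μ₀ = 4.4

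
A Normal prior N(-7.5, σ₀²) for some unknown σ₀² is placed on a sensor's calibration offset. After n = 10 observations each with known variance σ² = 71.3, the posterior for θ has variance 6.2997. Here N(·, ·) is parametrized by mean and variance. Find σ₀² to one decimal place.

Posterior precision equals prior precision plus data precision: 1/σ_n² = 1/σ₀² + n/σ².
So 1/σ₀² = 1/6.2997 − 10/71.3 = 0.158738 − 0.140252 = 0.018486.
Hence σ₀² = 1/0.018486 ≈ 54.1.

σ₀² = 54.1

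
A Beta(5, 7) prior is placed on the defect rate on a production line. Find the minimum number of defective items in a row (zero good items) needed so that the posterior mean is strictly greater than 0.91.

k = 66

After k defective items and 0 good items the posterior is Beta(5+k, 7), with mean (5+k)/(5+7+k).
Set (5+k)/(12+k) > 0.91 and solve: k > (0.91·12 − 5)/(1 − 0.91) = 65.778.
The smallest integer exceeding 65.778 is 66, and checking k=66: (71)/(78) = 0.9103 > 0.91.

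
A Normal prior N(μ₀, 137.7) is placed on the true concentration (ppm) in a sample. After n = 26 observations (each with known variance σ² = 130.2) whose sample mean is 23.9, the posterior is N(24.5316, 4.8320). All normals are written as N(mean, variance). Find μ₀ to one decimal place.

With known observation variance, the Normal–Normal posterior has precision τ_n = τ₀ + n/σ² and mean μ_n = (τ₀μ₀ + (n/σ²)x̄)/τ_n.
Here τ₀ = 1/137.7 = 0.007262 and τ_data = 26/130.2 = 0.199693, so τ_n = 0.206955.
Rearranging for μ₀: μ₀ = (μ_n·τ_n − τ_data·x̄)/τ₀ = (24.5316·0.206955 − 0.199693·23.9) / 0.007262 = 0.304275/0.007262 ≈ 41.9.

μ₀ = 41.9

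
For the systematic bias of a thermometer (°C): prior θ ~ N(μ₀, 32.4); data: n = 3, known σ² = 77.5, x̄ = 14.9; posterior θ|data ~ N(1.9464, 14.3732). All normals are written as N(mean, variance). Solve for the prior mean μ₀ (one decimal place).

μ₀ = -14.3

The posterior mean is a precision-weighted average: μ_n = (τ₀μ₀ + τ_data·x̄)/(τ₀+τ_data), with τ₀=1/σ₀² and τ_data=n/σ².
Here τ₀ = 1/32.4 = 0.030864 and τ_data = 3/77.5 = 0.038710, so τ_n = 0.069574.
Rearranging for μ₀: μ₀ = (μ_n·τ_n − τ_data·x̄)/τ₀ = (1.9464·0.069574 − 0.038710·14.9) / 0.030864 = -0.441360/0.030864 ≈ -14.3.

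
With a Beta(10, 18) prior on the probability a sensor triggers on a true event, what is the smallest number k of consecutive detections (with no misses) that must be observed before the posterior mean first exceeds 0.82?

After k detections and 0 misses the posterior is Beta(10+k, 18), with mean (10+k)/(10+18+k).
Set (10+k)/(28+k) > 0.82 and solve: k > (0.82·28 − 10)/(1 − 0.82) = 72.000.
The smallest integer exceeding 72.000 is 73, and checking k=73: (83)/(101) = 0.8218 > 0.82.

k = 73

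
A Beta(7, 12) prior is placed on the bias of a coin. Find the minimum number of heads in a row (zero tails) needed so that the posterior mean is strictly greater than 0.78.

After k heads and 0 tails the posterior is Beta(7+k, 12), with mean (7+k)/(7+12+k).
Set (7+k)/(19+k) > 0.78 and solve: k > (0.78·19 − 7)/(1 − 0.78) = 35.545.
The smallest integer exceeding 35.545 is 36.

k = 36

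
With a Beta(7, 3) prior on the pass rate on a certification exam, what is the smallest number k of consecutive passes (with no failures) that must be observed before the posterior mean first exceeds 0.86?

After k passes and 0 failures the posterior is Beta(7+k, 3), with mean (7+k)/(7+3+k).
Set (7+k)/(10+k) > 0.86 and solve: k > (0.86·10 − 7)/(1 − 0.86) = 11.429.
The smallest integer exceeding 11.429 is 12.

k = 12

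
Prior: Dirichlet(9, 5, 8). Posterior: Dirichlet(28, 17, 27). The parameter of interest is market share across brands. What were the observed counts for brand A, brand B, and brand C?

For a Dirichlet(α) prior with multinomial counts c, the posterior is Dirichlet(α + c) componentwise.
Counts are posterior − prior componentwise: 28−9=19, 17−5=12, 27−8=19.

counts (19, 12, 19)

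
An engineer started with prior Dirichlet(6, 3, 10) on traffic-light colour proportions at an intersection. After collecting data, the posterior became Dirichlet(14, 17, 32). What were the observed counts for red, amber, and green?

counts (8, 14, 22)

For a Dirichlet(α) prior with multinomial counts c, the posterior is Dirichlet(α + c) componentwise.
Counts are posterior − prior componentwise: 14−6=8, 17−3=14, 32−10=22.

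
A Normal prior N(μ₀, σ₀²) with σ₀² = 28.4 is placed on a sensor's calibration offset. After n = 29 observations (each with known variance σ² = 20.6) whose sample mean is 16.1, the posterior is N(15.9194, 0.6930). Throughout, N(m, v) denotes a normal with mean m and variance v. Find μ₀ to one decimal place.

The posterior mean is a precision-weighted average: μ_n = (τ₀μ₀ + τ_data·x̄)/(τ₀+τ_data), with τ₀=1/σ₀² and τ_data=n/σ².
Here τ₀ = 1/28.4 = 0.035211 and τ_data = 29/20.6 = 1.407767, so τ_n = 1.442978.
Rearranging for μ₀: μ₀ = (μ_n·τ_n − τ_data·x̄)/τ₀ = (15.9194·1.442978 − 1.407767·16.1) / 0.035211 = 0.306295/0.035211 ≈ 8.7.

μ₀ = 8.7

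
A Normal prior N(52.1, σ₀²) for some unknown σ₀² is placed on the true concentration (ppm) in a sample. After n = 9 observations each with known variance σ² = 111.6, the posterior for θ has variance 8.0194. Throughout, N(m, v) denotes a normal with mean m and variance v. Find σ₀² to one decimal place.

For the Normal–Normal model with known σ², precisions add: τ_n = τ₀ + n/σ².
So 1/σ₀² = 1/8.0194 − 9/111.6 = 0.124698 − 0.080645 = 0.044053.
Hence σ₀² = 1/0.044053 ≈ 22.7.

σ₀² = 22.7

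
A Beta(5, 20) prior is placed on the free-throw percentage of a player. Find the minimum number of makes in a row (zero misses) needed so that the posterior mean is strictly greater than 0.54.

After k makes and 0 misses the posterior is Beta(5+k, 20), with mean (5+k)/(5+20+k).
Set (5+k)/(25+k) > 0.54 and solve: k > (0.54·25 − 5)/(1 − 0.54) = 18.478.
The smallest integer exceeding 18.478 is 19.

k = 19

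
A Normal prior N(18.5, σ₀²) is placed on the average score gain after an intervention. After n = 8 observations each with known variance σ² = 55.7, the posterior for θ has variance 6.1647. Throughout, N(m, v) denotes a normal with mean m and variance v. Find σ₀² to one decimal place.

For the Normal–Normal model with known σ², precisions add: τ_n = τ₀ + n/σ².
So 1/σ₀² = 1/6.1647 − 8/55.7 = 0.162214 − 0.143627 = 0.018587.
Hence σ₀² = 1/0.018587 ≈ 53.8.

σ₀² = 53.8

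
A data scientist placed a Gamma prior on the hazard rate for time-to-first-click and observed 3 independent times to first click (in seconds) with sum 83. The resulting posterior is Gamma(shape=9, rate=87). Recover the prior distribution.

Gamma(shape=6, rate=4)

Gamma–exponential conjugacy: posterior shape = α + n, posterior rate = β + Σtᵢ.
So α = 9 − 3 = 6 and β = 87 − 83 = 4.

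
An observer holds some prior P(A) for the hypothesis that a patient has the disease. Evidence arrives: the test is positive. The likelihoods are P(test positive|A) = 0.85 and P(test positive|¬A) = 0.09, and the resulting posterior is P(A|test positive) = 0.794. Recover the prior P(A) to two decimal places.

P(A) = 0.29

Bayes' rule in odds form gives O(A|E) = O(A)·[P(E|A)/P(E|¬A)], hence O(A) = O(A|E)/LR.
Posterior odds = 0.794/(1−0.794) = 3.8544. LR = 0.85/0.09 = 9.4444.
Prior odds = 3.8544/9.4444 = 0.4081, so P(A) = 0.4081/(1+0.4081) ≈ 0.29.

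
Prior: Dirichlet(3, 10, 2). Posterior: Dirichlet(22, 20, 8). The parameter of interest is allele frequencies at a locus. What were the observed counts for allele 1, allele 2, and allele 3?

For a Dirichlet(α) prior with multinomial counts c, the posterior is Dirichlet(α + c) componentwise.
Counts are posterior − prior componentwise: 22−3=19, 20−10=10, 8−2=6.

counts (19, 10, 6)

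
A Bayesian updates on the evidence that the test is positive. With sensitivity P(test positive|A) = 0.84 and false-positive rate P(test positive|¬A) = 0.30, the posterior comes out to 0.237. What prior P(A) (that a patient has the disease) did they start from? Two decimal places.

P(A) = 0.10

In odds form, posterior odds = prior odds × likelihood ratio, so prior odds = posterior odds ÷ LR.
Posterior odds = 0.237/(1−0.237) = 0.3106. LR = 0.84/0.30 = 2.8000.
Prior odds = 0.3106/2.8000 = 0.1109, so P(A) = 0.1109/(1+0.1109) ≈ 0.10.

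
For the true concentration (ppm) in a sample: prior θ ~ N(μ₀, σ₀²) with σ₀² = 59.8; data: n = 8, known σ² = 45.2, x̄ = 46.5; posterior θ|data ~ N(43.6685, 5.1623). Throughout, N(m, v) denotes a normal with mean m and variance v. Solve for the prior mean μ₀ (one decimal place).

μ₀ = 13.7

With known observation variance, the Normal–Normal posterior has precision τ_n = τ₀ + n/σ² and mean μ_n = (τ₀μ₀ + (n/σ²)x̄)/τ_n.
Here τ₀ = 1/59.8 = 0.016722 and τ_data = 8/45.2 = 0.176991, so τ_n = 0.193713.
Rearranging for μ₀: μ₀ = (μ_n·τ_n − τ_data·x̄)/τ₀ = (43.6685·0.193713 − 0.176991·46.5) / 0.016722 = 0.229075/0.016722 ≈ 13.7.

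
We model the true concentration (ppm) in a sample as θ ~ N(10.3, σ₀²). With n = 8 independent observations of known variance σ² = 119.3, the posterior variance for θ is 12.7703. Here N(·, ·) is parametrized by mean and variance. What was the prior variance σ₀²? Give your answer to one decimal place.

σ₀² = 88.9

For the Normal–Normal model with known σ², precisions add: τ_n = τ₀ + n/σ².
So 1/σ₀² = 1/12.7703 − 8/119.3 = 0.078307 − 0.067058 = 0.011249.
Hence σ₀² = 1/0.011249 ≈ 88.9.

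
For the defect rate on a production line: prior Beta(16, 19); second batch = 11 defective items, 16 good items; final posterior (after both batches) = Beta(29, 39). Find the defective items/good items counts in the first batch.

2 defective items and 4 good items

Sequential conjugate updates are equivalent to a single update on the pooled data, so total successes = posterior α − prior α and total failures = posterior β − prior β.
Total across both batches: 29−16=13 defective items, 39−19=20 good items.
Subtract the second batch: 13−11=2 defective items and 20−16=4 good items.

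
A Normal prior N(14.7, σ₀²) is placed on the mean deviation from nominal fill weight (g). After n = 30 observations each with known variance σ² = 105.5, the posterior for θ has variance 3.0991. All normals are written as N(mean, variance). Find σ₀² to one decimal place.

σ₀² = 26.1

Posterior precision equals prior precision plus data precision: 1/σ_n² = 1/σ₀² + n/σ².
So 1/σ₀² = 1/3.0991 − 30/105.5 = 0.322674 − 0.284360 = 0.038314.
Hence σ₀² = 1/0.038314 ≈ 26.1.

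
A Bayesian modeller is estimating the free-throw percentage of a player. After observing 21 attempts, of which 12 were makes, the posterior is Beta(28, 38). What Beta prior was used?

Beta(16, 29)

Under Beta–binomial conjugacy the posterior parameters are (a+s, b+f).
Subtract the data counts: 28−12=16, 38−9=29.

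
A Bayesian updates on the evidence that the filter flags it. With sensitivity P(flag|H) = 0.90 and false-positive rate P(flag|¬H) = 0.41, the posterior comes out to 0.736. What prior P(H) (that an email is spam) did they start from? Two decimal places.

Bayes' rule in odds form gives O(H|E) = O(H)·[P(E|H)/P(E|¬H)], hence O(H) = O(H|E)/LR.
Posterior odds = 0.736/(1−0.736) = 2.7879. LR = 0.90/0.41 = 2.1951.
Prior odds = 2.7879/2.1951 = 1.2701, so P(H) = 1.2701/(1+1.2701) ≈ 0.56.

P(H) = 0.56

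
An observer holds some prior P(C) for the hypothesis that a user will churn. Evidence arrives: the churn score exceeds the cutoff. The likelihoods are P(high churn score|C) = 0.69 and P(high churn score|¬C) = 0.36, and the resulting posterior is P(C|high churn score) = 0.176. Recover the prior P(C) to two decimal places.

In odds form, posterior odds = prior odds × likelihood ratio, so prior odds = posterior odds ÷ LR.
Posterior odds = 0.176/(1−0.176) = 0.2136. LR = 0.69/0.36 = 1.9167.
Prior odds = 0.2136/1.9167 = 0.1114, so P(C) = 0.1114/(1+0.1114) ≈ 0.10.

P(C) = 0.10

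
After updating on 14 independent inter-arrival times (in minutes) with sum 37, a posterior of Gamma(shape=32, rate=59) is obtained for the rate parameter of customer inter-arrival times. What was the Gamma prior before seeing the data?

For an exponential likelihood with a Gamma(α, β) prior on the rate, n observations with total T give posterior Gamma(α+n, β+T).
So α = 32 − 14 = 18 and β = 59 − 37 = 22.

Gamma(shape=18, rate=22)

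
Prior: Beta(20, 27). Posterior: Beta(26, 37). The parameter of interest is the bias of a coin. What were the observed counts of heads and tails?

6 heads and 10 tails

A Beta(a, b) prior with s successes and f failures in binomial data gives a Beta(a+s, b+f) posterior.
Match parameters: s=26−20=6, f=37−27=10.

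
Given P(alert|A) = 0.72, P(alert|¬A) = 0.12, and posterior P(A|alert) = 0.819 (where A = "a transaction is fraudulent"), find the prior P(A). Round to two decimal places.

P(A) = 0.43

In odds form, posterior odds = prior odds × likelihood ratio, so prior odds = posterior odds ÷ LR.
Posterior odds = 0.819/(1−0.819) = 4.5249. LR = 0.72/0.12 = 6.0000.
Prior odds = 4.5249/6.0000 = 0.7541, so P(A) = 0.7541/(1+0.7541) ≈ 0.43.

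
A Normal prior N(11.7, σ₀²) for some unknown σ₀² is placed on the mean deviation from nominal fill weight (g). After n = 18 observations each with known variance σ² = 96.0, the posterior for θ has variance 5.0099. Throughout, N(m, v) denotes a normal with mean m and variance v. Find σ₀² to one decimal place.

Posterior precision equals prior precision plus data precision: 1/σ_n² = 1/σ₀² + n/σ².
So 1/σ₀² = 1/5.0099 − 18/96.0 = 0.199605 − 0.187500 = 0.012105.
Hence σ₀² = 1/0.012105 ≈ 82.6.

σ₀² = 82.6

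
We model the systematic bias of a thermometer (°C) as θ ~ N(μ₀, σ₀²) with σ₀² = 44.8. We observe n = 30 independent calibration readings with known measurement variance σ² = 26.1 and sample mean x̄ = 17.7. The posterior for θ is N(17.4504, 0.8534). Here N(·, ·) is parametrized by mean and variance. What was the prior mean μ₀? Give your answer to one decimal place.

With known observation variance, the Normal–Normal posterior has precision τ_n = τ₀ + n/σ² and mean μ_n = (τ₀μ₀ + (n/σ²)x̄)/τ_n.
Here τ₀ = 1/44.8 = 0.022321 and τ_data = 30/26.1 = 1.149425, so τ_n = 1.171746.
Rearranging for μ₀: μ₀ = (μ_n·τ_n − τ_data·x̄)/τ₀ = (17.4504·1.171746 − 1.149425·17.7) / 0.022321 = 0.102614/0.022321 ≈ 4.6.

μ₀ = 4.6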